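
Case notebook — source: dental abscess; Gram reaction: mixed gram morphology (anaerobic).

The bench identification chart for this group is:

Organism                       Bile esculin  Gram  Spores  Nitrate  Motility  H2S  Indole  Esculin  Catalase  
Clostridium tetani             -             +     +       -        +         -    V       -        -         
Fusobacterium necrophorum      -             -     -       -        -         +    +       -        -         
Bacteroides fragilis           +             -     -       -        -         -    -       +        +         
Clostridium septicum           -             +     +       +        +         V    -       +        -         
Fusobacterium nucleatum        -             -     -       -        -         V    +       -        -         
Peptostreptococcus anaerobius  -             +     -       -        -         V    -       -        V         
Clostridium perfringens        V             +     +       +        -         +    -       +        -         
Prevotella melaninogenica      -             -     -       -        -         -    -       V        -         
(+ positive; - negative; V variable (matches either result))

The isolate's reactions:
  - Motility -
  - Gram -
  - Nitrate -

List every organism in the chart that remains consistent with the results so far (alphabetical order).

Bacteroides fragilis, Fusobacterium necrophorum, Fusobacterium nucleatum, Prevotella melaninogenica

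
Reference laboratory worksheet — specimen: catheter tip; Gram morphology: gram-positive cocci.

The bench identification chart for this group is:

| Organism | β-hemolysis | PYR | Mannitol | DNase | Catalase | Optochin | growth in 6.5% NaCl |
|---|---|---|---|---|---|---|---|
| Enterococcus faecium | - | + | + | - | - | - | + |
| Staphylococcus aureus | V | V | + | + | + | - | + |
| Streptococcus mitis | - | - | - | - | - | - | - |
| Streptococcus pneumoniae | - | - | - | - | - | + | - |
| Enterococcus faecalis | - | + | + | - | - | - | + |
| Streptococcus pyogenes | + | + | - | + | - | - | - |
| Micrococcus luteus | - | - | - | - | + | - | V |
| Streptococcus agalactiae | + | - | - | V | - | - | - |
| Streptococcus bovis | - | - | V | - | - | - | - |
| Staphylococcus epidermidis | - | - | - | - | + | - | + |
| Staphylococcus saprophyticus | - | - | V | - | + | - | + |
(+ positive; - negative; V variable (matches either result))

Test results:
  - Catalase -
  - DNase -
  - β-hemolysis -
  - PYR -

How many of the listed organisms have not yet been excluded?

3

Catalase -: excludes Staphylococcus aureus, Micrococcus luteus, Staphylococcus epidermidis, Staphylococcus saprophyticus — 7 left.
DNase -: excludes Streptococcus pyogenes — 6 left.
β-hemolysis -: excludes Streptococcus agalactiae — 5 left.
PYR -: excludes Enterococcus faecium, Enterococcus faecalis — 3 left.
Still consistent: Streptococcus bovis, Streptococcus mitis, Streptococcus pneumoniae.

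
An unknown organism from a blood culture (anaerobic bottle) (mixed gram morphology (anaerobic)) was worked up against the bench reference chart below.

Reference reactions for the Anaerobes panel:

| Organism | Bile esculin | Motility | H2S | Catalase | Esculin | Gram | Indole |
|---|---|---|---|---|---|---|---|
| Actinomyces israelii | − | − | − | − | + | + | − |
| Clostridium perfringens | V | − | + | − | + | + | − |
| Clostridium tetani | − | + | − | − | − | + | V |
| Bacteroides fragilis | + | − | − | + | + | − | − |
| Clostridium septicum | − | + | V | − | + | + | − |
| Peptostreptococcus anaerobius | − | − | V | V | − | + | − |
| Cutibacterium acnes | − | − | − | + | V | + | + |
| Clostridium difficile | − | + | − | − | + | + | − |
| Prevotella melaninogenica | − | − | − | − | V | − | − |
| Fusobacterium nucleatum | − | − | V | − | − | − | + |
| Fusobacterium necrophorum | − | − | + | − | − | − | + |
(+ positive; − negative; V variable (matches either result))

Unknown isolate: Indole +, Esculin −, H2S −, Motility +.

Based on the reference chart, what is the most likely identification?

Clostridium tetani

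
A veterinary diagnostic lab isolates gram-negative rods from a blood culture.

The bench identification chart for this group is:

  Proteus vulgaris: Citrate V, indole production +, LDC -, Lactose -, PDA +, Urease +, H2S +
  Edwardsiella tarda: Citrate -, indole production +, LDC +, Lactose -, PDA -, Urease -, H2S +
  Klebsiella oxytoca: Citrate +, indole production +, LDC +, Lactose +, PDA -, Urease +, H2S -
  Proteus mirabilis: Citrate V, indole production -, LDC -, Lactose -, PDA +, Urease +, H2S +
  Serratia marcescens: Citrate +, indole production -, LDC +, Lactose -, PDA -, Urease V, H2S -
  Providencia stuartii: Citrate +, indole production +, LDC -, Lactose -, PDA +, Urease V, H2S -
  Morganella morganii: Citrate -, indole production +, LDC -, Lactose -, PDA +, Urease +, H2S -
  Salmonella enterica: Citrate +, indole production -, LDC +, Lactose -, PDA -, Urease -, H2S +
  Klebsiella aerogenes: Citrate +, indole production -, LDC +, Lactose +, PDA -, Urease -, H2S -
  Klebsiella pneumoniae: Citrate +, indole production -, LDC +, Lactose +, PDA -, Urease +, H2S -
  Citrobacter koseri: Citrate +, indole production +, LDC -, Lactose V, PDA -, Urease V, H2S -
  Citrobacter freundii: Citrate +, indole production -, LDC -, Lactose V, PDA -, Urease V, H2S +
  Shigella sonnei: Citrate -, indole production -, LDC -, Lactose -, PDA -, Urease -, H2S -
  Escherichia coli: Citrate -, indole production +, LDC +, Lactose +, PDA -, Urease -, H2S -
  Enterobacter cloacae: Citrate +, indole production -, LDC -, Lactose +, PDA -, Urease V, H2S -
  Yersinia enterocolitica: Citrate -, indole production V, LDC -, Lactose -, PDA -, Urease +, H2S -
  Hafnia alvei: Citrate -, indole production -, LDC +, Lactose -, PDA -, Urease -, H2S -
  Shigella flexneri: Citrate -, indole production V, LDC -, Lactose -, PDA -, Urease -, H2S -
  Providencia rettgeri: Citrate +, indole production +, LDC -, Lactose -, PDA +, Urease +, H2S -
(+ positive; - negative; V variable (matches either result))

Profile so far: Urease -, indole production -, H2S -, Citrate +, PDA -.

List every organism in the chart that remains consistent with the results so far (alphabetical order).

H2S -: excludes 5 organisms — 14 left.
indole production -: excludes 6 organisms — 8 left.
Citrate +: excludes Shigella sonnei, Yersinia enterocolitica, Hafnia alvei, Shigella flexneri — 4 left.
PDA -: all 4 remaining candidates are consistent.
Urease -: excludes Klebsiella pneumoniae — 3 left.

Enterobacter cloacae, Klebsiella aerogenes, Serratia marcescens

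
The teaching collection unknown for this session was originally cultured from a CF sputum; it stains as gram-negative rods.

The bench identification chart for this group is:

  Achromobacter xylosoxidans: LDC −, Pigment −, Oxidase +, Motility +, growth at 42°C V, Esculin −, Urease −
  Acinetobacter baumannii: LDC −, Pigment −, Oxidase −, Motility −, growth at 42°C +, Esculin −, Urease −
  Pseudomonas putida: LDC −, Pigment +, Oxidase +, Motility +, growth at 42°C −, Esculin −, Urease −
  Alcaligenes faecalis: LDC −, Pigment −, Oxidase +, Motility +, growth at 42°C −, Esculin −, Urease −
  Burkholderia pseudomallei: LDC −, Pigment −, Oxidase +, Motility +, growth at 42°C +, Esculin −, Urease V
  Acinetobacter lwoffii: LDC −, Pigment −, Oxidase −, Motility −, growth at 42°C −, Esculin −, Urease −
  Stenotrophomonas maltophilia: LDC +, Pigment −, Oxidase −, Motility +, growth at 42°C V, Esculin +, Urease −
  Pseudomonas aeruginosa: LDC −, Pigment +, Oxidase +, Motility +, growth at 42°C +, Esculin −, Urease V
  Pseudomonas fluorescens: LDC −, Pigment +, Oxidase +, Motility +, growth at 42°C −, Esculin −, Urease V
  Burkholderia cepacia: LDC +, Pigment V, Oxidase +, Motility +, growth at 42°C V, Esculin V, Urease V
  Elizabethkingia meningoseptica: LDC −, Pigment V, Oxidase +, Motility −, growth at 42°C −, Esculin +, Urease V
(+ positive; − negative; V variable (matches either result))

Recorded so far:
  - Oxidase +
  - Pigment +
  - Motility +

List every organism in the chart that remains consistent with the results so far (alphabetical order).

Burkholderia cepacia, Pseudomonas aeruginosa, Pseudomonas fluorescens, Pseudomonas putida

Pigment +: excludes 6 organisms — 5 left.
Motility +: excludes Elizabethkingia meningoseptica — 4 left.
Oxidase +: all 4 remaining candidates are consistent.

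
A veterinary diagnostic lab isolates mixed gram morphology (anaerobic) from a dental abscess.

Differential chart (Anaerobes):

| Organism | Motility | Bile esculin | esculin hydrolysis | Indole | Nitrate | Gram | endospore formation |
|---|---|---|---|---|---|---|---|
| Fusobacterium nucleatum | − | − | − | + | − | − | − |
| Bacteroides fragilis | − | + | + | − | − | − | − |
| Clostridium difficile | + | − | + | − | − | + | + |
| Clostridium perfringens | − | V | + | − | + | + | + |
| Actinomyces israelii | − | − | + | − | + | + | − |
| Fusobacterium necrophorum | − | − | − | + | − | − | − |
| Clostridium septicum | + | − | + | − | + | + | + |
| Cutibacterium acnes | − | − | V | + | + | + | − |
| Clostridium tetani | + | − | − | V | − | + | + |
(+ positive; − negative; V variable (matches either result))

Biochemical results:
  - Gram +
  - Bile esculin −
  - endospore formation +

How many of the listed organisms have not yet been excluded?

Bile esculin −: excludes Bacteroides fragilis — 8 left.
Gram +: excludes Fusobacterium nucleatum, Fusobacterium necrophorum — 6 left.
endospore formation +: excludes Actinomyces israelii, Cutibacterium acnes — 4 left.
Still consistent: Clostridium difficile, Clostridium perfringens, Clostridium septicum, Clostridium tetani.

4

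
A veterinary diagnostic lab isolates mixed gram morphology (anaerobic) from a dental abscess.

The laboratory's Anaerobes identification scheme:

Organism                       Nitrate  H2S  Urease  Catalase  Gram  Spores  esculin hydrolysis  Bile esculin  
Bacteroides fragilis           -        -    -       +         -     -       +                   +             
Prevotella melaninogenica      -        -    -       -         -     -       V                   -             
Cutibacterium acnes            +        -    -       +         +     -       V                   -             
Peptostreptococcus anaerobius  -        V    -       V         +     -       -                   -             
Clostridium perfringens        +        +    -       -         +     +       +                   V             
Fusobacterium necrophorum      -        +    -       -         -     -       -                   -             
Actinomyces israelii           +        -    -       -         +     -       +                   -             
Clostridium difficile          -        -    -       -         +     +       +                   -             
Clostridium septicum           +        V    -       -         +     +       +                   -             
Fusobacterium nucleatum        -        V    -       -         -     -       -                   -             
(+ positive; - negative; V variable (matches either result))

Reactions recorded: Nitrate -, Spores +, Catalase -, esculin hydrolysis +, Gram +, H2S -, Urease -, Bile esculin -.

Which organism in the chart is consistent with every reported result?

Clostridium difficile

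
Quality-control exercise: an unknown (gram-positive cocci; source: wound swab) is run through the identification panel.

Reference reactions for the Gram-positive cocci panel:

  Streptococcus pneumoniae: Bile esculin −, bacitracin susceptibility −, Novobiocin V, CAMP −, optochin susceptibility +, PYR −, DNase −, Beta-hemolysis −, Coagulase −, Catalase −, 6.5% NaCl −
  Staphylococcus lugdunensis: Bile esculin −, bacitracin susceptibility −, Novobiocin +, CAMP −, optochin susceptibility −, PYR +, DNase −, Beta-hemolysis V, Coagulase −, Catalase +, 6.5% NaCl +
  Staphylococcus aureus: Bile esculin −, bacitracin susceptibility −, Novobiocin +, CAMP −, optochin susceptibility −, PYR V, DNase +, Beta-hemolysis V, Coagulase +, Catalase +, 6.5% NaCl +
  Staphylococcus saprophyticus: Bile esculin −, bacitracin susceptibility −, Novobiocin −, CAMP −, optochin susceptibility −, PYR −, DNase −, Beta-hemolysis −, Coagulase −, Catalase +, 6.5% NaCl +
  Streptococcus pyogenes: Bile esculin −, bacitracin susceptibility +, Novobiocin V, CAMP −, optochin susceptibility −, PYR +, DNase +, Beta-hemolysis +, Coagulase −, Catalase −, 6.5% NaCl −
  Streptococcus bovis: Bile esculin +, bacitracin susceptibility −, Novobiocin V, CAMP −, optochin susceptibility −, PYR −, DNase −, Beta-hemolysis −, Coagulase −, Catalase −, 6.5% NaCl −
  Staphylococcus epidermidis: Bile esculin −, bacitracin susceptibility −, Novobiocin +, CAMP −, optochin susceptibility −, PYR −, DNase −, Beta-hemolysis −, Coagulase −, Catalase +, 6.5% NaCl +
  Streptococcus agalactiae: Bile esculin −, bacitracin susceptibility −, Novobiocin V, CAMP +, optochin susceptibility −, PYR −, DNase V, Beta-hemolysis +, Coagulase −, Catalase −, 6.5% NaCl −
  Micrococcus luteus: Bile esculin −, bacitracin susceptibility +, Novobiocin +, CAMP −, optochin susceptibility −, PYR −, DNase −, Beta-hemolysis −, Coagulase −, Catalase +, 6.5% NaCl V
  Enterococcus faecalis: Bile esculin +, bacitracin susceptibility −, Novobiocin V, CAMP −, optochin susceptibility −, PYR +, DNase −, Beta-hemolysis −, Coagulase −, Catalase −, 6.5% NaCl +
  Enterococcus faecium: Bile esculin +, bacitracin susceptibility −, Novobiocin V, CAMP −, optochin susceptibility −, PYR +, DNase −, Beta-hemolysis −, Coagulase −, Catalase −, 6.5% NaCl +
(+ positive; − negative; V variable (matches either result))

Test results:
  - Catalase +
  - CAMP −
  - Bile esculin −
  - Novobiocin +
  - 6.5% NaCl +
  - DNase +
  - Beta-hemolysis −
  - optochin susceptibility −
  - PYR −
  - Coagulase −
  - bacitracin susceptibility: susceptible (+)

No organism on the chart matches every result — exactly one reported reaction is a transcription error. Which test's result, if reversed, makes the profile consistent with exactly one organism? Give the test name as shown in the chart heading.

DNase

As reported, no row in the chart matches all 11 reactions.
Reversing Beta-hemolysis → still no organism matches.
Reversing CAMP → still no organism matches.
Reversing Novobiocin → still no organism matches.
Reversing bacitracin susceptibility → still no organism matches.
Reversing Catalase → still no organism matches.
Reversing PYR → still no organism matches.
Reversing optochin susceptibility → still no organism matches.
Reversing 6.5% NaCl → still no organism matches.
Reversing DNase (to −) → unique match: Micrococcus luteus.
Reversing Bile esculin → still no organism matches.
Reversing Coagulase → still no organism matches.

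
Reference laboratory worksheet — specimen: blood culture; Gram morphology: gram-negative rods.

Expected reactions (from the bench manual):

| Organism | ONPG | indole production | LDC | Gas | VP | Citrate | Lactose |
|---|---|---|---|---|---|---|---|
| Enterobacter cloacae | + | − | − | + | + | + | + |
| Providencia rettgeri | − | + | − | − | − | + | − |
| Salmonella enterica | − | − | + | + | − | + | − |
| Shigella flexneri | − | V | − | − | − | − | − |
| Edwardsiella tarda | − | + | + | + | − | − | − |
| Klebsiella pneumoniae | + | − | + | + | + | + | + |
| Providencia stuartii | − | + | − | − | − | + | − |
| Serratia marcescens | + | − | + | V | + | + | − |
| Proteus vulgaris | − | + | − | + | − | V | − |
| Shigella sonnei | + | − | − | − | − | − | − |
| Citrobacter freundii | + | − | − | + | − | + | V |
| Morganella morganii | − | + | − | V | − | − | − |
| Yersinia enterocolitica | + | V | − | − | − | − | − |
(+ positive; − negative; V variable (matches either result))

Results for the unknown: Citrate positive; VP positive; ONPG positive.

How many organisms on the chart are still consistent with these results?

3

Citrate +: excludes 5 organisms — 8 left.
ONPG +: excludes Providencia rettgeri, Salmonella enterica, Providencia stuartii, Proteus vulgaris — 4 left.
VP +: excludes Citrobacter freundii — 3 left.
Still consistent: Enterobacter cloacae, Klebsiella pneumoniae, Serratia marcescens.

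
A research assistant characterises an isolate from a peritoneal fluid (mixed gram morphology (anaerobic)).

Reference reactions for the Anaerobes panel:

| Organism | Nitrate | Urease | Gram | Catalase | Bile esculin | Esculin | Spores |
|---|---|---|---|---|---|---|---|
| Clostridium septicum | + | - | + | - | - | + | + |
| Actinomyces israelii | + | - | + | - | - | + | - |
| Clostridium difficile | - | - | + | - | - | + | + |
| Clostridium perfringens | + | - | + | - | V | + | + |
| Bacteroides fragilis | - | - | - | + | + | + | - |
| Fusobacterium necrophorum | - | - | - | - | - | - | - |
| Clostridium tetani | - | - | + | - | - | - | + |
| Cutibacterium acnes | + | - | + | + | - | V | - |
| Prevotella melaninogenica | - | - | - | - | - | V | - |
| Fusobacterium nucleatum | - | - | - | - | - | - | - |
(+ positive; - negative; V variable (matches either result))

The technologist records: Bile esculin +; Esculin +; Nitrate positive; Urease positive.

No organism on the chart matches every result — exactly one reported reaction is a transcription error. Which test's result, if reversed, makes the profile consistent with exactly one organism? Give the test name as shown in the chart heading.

Urease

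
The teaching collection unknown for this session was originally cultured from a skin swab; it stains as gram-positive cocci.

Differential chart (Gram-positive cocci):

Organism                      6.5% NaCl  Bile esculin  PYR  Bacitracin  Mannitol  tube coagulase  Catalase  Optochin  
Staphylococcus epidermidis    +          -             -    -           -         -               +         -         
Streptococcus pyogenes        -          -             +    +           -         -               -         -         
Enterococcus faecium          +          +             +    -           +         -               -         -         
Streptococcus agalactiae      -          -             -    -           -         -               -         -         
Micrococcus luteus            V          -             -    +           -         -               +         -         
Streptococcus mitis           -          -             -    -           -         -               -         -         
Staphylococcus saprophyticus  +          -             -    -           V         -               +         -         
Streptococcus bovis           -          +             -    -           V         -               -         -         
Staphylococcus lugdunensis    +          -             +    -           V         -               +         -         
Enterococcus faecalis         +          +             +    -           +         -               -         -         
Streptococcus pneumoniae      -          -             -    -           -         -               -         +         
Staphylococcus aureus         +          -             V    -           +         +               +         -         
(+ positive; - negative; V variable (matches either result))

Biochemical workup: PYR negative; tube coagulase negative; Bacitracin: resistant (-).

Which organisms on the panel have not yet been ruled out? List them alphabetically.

Staphylococcus epidermidis, Staphylococcus saprophyticus, Streptococcus agalactiae, Streptococcus bovis, Streptococcus mitis, Streptococcus pneumoniae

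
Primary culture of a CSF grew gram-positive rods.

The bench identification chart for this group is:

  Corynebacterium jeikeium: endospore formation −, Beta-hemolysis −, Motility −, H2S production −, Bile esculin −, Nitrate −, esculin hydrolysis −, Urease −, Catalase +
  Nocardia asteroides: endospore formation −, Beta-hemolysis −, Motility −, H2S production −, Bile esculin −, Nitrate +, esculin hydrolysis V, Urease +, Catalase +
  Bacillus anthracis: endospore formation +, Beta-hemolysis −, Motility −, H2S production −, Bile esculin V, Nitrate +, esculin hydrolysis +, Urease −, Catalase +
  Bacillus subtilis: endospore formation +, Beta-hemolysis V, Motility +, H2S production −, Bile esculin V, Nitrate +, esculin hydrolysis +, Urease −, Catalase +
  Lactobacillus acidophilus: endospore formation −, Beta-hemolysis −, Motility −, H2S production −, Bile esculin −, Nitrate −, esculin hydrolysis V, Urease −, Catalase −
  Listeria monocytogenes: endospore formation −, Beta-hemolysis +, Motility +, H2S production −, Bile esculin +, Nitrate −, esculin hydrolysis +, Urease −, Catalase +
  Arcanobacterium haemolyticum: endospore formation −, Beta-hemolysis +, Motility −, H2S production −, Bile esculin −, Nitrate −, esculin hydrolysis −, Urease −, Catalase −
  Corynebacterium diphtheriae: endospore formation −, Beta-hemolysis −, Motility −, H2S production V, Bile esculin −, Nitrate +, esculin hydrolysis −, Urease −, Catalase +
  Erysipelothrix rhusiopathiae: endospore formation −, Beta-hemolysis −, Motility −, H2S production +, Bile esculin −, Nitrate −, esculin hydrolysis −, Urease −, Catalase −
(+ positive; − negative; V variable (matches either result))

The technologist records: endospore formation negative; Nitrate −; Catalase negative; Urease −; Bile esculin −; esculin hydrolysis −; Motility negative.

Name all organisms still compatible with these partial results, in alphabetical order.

esculin hydrolysis −: excludes Bacillus anthracis, Bacillus subtilis, Listeria monocytogenes — 6 left.
Nitrate −: excludes Nocardia asteroides, Corynebacterium diphtheriae — 4 left.
Bile esculin −: all 4 remaining candidates are consistent.
endospore formation −: all 4 remaining candidates are consistent.
Motility −: all 4 remaining candidates are consistent.
Urease −: all 4 remaining candidates are consistent.
Catalase −: excludes Corynebacterium jeikeium — 3 left.

Arcanobacterium haemolyticum, Erysipelothrix rhusiopathiae, Lactobacillus acidophilus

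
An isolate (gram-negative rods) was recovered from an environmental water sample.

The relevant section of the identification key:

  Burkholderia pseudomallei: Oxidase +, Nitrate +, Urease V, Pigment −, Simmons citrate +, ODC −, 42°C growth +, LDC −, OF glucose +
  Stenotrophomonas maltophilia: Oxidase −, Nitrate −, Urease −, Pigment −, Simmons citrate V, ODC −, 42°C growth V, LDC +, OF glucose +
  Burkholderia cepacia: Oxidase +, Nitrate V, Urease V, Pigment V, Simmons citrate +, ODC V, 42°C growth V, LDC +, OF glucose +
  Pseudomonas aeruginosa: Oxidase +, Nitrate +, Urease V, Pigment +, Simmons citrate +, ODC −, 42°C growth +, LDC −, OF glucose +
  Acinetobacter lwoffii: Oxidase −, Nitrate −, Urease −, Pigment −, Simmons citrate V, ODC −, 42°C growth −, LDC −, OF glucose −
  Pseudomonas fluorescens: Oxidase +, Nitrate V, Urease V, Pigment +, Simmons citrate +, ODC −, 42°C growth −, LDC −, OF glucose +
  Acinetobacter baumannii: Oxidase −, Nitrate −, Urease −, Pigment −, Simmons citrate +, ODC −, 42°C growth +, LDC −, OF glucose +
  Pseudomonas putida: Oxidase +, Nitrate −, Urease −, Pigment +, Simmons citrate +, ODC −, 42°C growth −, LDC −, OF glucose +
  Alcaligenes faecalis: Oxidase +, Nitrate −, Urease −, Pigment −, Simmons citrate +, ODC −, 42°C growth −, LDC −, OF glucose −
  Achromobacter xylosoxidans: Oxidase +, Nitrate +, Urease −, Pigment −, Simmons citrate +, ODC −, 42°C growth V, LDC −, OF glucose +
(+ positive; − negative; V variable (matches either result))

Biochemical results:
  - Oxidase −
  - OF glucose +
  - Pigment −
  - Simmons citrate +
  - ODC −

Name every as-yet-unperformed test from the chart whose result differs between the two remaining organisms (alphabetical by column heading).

OF glucose +: excludes Acinetobacter lwoffii, Alcaligenes faecalis — 8 left.
Pigment −: excludes Pseudomonas aeruginosa, Pseudomonas fluorescens, Pseudomonas putida — 5 left.
ODC −: all 5 remaining candidates are consistent.
Simmons citrate +: all 5 remaining candidates are consistent.
Oxidase −: excludes Burkholderia pseudomallei, Burkholderia cepacia, Achromobacter xylosoxidans — 2 left.
Two candidates remain: Acinetobacter baumannii and Stenotrophomonas maltophilia.
  Nitrate: − vs − — same for both, does not separate.
  Urease: − vs − — same for both, does not separate.
  42°C growth: + vs V — variable for at least one, does not separate.
  LDC: Acinetobacter baumannii −, Stenotrophomonas maltophilia + — discriminates.

LDC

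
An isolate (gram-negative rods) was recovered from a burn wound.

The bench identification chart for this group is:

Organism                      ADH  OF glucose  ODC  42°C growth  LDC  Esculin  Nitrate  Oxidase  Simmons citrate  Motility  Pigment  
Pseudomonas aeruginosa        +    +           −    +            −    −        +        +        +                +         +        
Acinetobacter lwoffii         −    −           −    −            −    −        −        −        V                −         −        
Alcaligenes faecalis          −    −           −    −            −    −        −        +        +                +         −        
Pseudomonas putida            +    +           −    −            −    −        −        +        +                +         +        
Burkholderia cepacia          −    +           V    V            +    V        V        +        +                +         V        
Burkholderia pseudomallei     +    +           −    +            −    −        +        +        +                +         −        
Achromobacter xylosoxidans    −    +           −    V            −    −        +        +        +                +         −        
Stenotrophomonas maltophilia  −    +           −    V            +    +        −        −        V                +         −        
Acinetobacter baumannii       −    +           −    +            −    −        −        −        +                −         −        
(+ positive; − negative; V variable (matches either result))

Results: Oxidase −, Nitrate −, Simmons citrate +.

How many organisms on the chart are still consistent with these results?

3

Simmons citrate +: all 9 remaining candidates are consistent.
Oxidase −: excludes 6 organisms — 3 left.
Nitrate −: all 3 remaining candidates are consistent.
Still consistent: Acinetobacter baumannii, Acinetobacter lwoffii, Stenotrophomonas maltophilia.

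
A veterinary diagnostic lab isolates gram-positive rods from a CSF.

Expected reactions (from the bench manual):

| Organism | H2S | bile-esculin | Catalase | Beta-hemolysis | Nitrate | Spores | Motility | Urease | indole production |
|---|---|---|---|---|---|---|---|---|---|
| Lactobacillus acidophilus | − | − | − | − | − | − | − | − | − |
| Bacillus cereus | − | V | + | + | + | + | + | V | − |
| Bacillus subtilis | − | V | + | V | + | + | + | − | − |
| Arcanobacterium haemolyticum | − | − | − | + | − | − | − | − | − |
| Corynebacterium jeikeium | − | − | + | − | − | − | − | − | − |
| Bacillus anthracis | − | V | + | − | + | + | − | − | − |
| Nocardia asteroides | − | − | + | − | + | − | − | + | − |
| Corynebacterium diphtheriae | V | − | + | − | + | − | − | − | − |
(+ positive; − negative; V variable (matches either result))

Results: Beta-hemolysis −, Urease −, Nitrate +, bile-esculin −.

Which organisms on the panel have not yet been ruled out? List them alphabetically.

Bacillus anthracis, Bacillus subtilis, Corynebacterium diphtheriae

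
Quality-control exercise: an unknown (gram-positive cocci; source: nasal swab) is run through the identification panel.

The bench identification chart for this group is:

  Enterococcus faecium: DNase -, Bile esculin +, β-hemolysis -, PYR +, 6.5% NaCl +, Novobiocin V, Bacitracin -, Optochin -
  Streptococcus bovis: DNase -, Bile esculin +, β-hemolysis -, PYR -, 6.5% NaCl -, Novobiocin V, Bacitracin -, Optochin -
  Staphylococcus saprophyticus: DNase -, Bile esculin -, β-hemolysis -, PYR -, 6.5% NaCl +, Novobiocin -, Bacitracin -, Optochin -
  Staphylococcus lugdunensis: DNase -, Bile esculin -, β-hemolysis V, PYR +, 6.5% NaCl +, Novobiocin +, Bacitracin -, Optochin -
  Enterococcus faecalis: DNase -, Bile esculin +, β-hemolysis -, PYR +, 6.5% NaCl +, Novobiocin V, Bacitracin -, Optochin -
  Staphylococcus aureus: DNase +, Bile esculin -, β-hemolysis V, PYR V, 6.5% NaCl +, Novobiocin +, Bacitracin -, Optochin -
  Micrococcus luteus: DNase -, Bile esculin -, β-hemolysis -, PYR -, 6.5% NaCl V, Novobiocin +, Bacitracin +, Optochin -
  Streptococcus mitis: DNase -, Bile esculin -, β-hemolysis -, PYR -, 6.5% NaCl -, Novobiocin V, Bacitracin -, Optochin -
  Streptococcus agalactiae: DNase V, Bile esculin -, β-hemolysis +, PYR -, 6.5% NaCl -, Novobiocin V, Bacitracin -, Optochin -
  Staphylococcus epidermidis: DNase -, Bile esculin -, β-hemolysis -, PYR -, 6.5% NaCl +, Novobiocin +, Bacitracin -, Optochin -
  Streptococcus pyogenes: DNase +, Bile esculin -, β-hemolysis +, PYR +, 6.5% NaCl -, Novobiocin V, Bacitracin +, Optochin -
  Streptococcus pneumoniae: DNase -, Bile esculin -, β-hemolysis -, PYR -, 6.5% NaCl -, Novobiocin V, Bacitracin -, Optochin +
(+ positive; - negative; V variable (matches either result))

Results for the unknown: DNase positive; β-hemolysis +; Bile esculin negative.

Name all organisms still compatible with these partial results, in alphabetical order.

DNase +: excludes 9 organisms — 3 left.
β-hemolysis +: all 3 remaining candidates are consistent.
Bile esculin -: all 3 remaining candidates are consistent.

Staphylococcus aureus, Streptococcus agalactiae, Streptococcus pyogenes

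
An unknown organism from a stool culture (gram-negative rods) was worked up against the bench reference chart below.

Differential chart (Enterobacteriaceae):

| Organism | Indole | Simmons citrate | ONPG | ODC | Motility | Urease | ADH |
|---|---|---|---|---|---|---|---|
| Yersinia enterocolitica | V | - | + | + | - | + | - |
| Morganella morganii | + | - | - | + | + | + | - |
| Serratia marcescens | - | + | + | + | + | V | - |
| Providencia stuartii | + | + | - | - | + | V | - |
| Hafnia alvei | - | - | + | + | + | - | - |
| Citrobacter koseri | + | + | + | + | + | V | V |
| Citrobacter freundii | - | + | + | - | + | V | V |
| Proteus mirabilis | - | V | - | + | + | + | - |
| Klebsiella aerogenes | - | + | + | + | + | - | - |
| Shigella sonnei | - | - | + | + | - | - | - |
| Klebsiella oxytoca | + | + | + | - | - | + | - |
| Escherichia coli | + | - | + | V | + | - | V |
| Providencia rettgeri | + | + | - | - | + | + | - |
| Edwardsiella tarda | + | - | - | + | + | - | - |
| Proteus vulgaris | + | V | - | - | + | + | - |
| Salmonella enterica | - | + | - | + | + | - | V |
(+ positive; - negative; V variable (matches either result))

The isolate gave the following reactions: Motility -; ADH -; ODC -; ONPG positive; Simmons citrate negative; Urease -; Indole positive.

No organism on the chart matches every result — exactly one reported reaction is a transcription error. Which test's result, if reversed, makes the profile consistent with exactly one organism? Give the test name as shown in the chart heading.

As reported, no row in the chart matches all 7 reactions.
Reversing Urease → still no organism matches.
Reversing Simmons citrate → still no organism matches.
Reversing Indole → still no organism matches.
Reversing Motility (to +) → unique match: Escherichia coli.
Reversing ONPG → still no organism matches.
Reversing ODC → still no organism matches.
Reversing ADH → still no organism matches.

Motility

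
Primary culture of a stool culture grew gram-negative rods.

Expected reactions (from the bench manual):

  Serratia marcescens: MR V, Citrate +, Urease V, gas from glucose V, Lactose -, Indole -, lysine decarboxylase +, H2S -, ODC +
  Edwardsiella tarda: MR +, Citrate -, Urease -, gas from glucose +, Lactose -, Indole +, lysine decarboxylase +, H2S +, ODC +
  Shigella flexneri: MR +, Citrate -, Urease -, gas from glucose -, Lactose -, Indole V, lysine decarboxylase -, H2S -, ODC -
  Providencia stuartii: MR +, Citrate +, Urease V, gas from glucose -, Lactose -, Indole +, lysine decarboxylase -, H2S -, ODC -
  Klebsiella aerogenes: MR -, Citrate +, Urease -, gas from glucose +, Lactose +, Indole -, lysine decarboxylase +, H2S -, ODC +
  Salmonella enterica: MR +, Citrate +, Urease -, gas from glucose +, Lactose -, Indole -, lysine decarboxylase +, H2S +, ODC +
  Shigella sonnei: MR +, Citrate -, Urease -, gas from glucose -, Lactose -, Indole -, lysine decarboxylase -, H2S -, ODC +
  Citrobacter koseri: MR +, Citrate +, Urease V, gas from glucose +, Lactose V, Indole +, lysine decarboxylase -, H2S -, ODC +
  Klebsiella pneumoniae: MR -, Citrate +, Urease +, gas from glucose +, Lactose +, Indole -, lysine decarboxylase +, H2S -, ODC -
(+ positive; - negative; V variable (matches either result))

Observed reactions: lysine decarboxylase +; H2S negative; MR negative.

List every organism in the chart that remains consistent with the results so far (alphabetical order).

Klebsiella aerogenes, Klebsiella pneumoniae, Serratia marcescens

lysine decarboxylase +: excludes Shigella flexneri, Providencia stuartii, Shigella sonnei, Citrobacter koseri — 5 left.
MR -: excludes Edwardsiella tarda, Salmonella enterica — 3 left.
H2S -: all 3 remaining candidates are consistent.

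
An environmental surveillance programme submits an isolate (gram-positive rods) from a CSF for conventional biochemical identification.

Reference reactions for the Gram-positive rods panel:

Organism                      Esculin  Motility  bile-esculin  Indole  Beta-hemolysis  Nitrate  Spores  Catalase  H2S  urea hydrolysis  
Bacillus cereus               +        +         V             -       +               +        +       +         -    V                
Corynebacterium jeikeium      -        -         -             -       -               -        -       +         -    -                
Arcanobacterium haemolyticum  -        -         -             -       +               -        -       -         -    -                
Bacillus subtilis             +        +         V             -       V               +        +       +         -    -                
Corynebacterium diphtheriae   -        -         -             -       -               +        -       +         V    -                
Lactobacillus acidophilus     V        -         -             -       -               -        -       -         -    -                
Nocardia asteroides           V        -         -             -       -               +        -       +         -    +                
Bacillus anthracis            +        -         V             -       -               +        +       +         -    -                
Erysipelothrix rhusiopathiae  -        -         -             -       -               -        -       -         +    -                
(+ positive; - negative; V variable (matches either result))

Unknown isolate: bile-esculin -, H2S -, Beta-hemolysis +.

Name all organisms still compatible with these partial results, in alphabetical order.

Beta-hemolysis +: excludes 6 organisms — 3 left.
bile-esculin -: all 3 remaining candidates are consistent.
H2S -: all 3 remaining candidates are consistent.

Arcanobacterium haemolyticum, Bacillus cereus, Bacillus subtilis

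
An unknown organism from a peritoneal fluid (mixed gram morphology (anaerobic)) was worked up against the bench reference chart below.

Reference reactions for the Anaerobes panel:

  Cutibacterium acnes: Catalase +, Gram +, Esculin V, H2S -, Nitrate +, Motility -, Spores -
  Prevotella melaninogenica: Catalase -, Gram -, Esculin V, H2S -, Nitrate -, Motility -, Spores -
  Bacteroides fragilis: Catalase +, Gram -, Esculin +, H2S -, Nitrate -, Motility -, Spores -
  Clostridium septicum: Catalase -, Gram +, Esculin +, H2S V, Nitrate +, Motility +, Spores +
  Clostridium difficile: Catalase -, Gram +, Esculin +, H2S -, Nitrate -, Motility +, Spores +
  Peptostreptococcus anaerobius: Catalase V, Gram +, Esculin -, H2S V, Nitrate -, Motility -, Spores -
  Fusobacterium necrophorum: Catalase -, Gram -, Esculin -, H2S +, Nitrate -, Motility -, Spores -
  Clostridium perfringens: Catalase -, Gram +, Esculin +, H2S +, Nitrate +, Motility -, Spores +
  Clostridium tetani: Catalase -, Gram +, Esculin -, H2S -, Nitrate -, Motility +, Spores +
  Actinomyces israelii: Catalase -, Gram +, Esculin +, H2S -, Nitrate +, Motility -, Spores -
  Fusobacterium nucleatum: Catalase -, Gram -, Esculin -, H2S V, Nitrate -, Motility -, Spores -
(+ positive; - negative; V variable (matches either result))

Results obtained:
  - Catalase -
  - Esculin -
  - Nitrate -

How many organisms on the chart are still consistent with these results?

Nitrate -: excludes Cutibacterium acnes, Clostridium septicum, Clostridium perfringens, Actinomyces israelii — 7 left.
Esculin -: excludes Bacteroides fragilis, Clostridium difficile — 5 left.
Catalase -: all 5 remaining candidates are consistent.
Still consistent: Clostridium tetani, Fusobacterium necrophorum, Fusobacterium nucleatum, Peptostreptococcus anaerobius, Prevotella melaninogenica.

5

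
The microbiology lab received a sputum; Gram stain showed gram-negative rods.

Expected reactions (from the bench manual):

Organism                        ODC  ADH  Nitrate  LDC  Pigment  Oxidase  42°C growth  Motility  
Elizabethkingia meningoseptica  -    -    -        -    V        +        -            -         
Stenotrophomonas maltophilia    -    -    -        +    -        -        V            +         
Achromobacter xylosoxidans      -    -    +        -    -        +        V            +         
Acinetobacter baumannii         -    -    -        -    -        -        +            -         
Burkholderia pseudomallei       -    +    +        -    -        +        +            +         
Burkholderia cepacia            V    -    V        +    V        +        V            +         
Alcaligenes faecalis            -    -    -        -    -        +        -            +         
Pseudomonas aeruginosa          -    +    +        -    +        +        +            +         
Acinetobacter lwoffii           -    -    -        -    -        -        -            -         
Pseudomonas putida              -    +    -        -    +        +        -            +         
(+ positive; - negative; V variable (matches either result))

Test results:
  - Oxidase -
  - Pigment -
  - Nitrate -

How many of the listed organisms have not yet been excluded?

Oxidase -: excludes 7 organisms — 3 left.
Nitrate -: all 3 remaining candidates are consistent.
Pigment -: all 3 remaining candidates are consistent.
Still consistent: Acinetobacter baumannii, Acinetobacter lwoffii, Stenotrophomonas maltophilia.

3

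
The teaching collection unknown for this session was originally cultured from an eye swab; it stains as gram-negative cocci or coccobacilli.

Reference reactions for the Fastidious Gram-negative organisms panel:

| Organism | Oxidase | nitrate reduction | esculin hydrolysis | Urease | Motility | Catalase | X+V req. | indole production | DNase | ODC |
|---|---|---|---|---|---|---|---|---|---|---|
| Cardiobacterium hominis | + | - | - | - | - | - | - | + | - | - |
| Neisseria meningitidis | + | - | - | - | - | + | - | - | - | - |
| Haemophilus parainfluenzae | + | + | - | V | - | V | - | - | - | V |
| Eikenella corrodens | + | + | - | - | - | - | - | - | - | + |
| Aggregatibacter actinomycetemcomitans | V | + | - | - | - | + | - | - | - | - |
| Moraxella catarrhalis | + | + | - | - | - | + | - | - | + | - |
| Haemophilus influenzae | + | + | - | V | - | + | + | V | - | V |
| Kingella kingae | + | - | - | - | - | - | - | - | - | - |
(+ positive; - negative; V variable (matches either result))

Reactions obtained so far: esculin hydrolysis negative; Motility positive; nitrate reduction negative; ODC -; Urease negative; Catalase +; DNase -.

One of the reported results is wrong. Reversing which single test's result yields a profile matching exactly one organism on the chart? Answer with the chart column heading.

As reported, no row in the chart matches all 7 reactions.
Reversing nitrate reduction → still no organism matches.
Reversing Motility (to -) → unique match: Neisseria meningitidis.
Reversing DNase → still no organism matches.
Reversing ODC → still no organism matches.
Reversing Urease → still no organism matches.
Reversing esculin hydrolysis → still no organism matches.
Reversing Catalase → still no organism matches.

Motility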